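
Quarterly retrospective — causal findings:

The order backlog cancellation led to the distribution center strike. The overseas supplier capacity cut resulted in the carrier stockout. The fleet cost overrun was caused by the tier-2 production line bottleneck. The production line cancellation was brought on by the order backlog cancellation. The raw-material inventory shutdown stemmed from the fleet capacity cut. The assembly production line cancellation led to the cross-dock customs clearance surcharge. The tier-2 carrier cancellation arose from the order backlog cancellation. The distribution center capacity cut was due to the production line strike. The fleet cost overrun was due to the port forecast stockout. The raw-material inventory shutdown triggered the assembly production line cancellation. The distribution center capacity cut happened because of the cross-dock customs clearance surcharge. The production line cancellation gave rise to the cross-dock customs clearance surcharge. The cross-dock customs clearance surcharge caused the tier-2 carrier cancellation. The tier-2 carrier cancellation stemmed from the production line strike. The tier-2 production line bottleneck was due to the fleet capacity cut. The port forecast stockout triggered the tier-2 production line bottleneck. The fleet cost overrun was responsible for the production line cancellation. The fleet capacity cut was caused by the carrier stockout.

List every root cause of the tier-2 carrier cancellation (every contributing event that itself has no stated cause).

Tracing upstream from the tier-2 carrier cancellation: the tier-2 carrier cancellation ← the cross-dock customs clearance surcharge ← the assembly production line cancellation ← the raw-material inventory shutdown ← the fleet capacity cut ← the carrier stockout ← the overseas supplier capacity cut.
A separate upstream branch: the tier-2 carrier cancellation ← the cross-dock customs clearance surcharge ← the production line cancellation ← the fleet cost overrun ← the port forecast stockout.
A separate upstream branch: the tier-2 carrier cancellation ← the order backlog cancellation.
A separate upstream branch: the tier-2 carrier cancellation ← the production line strike.
Each of those chain origins has no stated cause.

the order backlog cancellation, the overseas supplier capacity cut, the port forecast stockout, the production line strike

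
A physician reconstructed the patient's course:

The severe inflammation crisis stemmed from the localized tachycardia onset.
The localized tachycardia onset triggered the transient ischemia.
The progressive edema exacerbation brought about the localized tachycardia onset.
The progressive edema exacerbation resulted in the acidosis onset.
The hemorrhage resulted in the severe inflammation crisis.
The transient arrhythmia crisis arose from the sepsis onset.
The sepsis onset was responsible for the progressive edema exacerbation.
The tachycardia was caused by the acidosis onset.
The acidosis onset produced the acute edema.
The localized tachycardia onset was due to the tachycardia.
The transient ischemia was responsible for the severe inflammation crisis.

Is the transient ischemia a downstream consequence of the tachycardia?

Yes

There is a causal chain: the tachycardia → the localized tachycardia onset → the transient ischemia.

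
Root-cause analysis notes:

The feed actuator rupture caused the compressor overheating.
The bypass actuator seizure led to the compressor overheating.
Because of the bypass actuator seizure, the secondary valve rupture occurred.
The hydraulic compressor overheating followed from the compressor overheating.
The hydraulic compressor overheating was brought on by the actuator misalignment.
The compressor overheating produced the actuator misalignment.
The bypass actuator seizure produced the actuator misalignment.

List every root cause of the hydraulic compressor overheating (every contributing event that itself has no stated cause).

Tracing upstream from the hydraulic compressor overheating: the hydraulic compressor overheating ← the compressor overheating ← the bypass actuator seizure.
A separate upstream branch: the hydraulic compressor overheating ← the compressor overheating ← the feed actuator rupture.
Each of those chain origins has no stated cause.

the bypass actuator seizure, the feed actuator rupture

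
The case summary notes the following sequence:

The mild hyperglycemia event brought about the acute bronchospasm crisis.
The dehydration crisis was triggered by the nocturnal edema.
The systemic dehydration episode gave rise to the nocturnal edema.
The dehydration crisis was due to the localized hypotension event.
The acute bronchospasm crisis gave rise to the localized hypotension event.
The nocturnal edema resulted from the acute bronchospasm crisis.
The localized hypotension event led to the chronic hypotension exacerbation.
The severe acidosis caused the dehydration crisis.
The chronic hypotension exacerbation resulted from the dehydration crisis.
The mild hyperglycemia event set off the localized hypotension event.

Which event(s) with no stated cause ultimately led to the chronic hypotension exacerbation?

Tracing upstream from the chronic hypotension exacerbation: the chronic hypotension exacerbation ← the localized hypotension event ← the mild hyperglycemia event.
A separate upstream branch: the chronic hypotension exacerbation ← the dehydration crisis ← the severe acidosis.
A separate upstream branch: the chronic hypotension exacerbation ← the dehydration crisis ← the nocturnal edema ← the systemic dehydration episode.
Each of those chain origins has no stated cause.

the mild hyperglycemia event, the severe acidosis, the systemic dehydration episode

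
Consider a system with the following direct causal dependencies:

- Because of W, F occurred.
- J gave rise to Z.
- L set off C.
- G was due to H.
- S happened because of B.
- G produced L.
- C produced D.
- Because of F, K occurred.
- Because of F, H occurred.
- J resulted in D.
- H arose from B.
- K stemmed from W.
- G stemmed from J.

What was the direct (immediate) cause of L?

Upstream contributors include W, F, B, J, H, but only G feeds directly into L.

G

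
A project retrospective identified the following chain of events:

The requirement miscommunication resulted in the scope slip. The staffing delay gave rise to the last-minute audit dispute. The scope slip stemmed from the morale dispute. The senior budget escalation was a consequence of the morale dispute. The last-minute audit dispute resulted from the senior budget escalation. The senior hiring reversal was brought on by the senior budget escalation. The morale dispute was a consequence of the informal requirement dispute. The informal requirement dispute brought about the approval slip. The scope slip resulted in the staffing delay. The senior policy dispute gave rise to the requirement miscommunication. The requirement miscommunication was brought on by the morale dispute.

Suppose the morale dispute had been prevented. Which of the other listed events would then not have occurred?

Downstream of the morale dispute: the senior budget escalation, the senior hiring reversal, the requirement miscommunication, the scope slip, the staffing delay, the last-minute audit dispute.
Of those, still caused via another path: the requirement miscommunication, the scope slip, the staffing delay, the last-minute audit dispute.
The remainder have no surviving cause.

the senior budget escalation, the senior hiring reversal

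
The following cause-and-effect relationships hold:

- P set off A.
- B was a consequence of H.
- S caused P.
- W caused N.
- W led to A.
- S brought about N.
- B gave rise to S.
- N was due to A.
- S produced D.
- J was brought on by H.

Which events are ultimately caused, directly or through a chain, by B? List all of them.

A, D, N, P, S

Direct effects: S.
2 steps out: P, N, D.
3 steps out: A.
Not reachable from it: W, H, J.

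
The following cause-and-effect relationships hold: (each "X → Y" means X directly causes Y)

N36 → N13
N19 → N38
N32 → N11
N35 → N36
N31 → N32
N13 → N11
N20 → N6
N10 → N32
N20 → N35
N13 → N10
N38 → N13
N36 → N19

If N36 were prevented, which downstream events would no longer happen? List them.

N10, N13, N19, N38

Downstream of N36: N19, N38, N13, N10, N32, N11.
Of those, still caused via another path: N32, N11.
The remainder have no surviving cause.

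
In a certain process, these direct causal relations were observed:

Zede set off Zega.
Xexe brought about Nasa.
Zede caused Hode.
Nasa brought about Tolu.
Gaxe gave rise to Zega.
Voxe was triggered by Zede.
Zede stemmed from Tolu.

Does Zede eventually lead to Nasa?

Zede leads to Hode, Voxe, Zega; Nasa is not among them.

No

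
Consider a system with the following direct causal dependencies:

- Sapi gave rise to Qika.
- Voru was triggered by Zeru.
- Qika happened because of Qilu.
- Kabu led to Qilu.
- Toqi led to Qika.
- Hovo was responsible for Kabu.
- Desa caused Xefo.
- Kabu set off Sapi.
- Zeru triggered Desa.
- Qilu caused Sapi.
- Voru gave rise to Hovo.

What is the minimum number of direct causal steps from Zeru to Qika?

Shortest chain: Zeru → Voru → Hovo → Kabu → Qilu → Qika.

5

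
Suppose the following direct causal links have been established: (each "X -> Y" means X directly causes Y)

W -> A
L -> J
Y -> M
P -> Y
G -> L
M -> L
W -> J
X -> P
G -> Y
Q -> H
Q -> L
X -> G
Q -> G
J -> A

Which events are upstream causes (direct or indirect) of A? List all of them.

G, J, L, M, P, Q, W, X, Y

Immediate causes of A: W, J.
Further upstream: Q, X, G, P, Y, M, L.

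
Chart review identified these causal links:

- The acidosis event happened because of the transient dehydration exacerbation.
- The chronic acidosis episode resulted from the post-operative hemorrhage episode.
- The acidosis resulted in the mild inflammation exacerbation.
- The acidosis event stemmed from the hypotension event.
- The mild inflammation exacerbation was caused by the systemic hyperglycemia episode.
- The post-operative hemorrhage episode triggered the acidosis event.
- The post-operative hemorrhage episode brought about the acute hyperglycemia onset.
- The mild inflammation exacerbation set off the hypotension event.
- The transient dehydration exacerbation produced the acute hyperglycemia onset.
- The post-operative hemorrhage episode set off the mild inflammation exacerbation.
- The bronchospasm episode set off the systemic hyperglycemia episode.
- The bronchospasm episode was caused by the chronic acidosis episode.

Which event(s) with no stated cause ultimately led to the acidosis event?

the acidosis, the post-operative hemorrhage episode, the transient dehydration exacerbation

Tracing upstream from the acidosis event: the acidosis event ← the post-operative hemorrhage episode.
A separate upstream branch: the acidosis event ← the transient dehydration exacerbation.
A separate upstream branch: the acidosis event ← the hypotension event ← the mild inflammation exacerbation ← the acidosis.
Each of those chain origins has no stated cause.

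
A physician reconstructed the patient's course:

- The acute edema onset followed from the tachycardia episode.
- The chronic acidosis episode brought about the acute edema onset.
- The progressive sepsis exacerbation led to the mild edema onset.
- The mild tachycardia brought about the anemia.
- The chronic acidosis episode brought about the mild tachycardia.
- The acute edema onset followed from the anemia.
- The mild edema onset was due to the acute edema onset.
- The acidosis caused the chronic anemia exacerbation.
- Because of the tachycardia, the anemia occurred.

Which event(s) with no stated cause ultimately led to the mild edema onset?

the chronic acidosis episode, the progressive sepsis exacerbation, the tachycardia, the tachycardia episode

Tracing upstream from the mild edema onset: the mild edema onset ← the progressive sepsis exacerbation.
A separate upstream branch: the mild edema onset ← the acute edema onset ← the anemia ← the tachycardia.
A separate upstream branch: the mild edema onset ← the acute edema onset ← the chronic acidosis episode.
A separate upstream branch: the mild edema onset ← the acute edema onset ← the tachycardia episode.
Each of those chain origins has no stated cause.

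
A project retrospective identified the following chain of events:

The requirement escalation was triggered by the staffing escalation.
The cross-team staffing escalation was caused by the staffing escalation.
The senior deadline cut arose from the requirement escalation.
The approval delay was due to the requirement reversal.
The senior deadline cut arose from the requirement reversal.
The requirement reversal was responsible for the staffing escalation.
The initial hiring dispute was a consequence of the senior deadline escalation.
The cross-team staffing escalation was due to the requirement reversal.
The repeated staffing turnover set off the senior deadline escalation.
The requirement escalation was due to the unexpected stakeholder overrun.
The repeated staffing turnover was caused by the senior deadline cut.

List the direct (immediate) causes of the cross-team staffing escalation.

the requirement reversal, the staffing escalation → the cross-team staffing escalation with nothing further upstream stated.

the requirement reversal, the staffing escalation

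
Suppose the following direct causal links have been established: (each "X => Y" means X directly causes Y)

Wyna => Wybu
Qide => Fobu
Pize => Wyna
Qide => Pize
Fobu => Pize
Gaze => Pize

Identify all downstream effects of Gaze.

Direct effects: Pize.
2 steps out: Wyna.
3 steps out: Wybu.
Not reachable from it: Qide, Fobu.

Pize, Wybu, Wyna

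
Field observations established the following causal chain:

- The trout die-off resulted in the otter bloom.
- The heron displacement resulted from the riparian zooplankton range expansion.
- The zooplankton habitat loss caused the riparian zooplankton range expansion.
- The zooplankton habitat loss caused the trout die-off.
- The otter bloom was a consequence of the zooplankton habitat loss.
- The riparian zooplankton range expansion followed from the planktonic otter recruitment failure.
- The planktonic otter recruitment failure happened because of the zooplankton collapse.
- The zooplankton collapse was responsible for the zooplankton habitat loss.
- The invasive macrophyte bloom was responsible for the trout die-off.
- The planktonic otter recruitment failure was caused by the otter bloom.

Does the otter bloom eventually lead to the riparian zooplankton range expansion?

Yes

There is a causal chain: the otter bloom → the planktonic otter recruitment failure → the riparian zooplankton range expansion.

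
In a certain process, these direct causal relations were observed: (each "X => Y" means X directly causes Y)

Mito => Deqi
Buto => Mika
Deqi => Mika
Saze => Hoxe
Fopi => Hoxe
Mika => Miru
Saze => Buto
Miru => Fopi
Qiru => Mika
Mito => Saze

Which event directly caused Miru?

Mika

Upstream contributors include Mito, Saze, Buto, Deqi, Qiru, but only Mika feeds directly into Miru.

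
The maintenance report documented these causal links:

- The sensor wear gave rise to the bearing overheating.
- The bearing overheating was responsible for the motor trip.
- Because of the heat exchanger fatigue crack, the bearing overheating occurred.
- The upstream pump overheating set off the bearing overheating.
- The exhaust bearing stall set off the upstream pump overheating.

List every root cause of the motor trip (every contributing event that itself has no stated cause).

Tracing upstream from the motor trip: the motor trip ← the bearing overheating ← the sensor wear.
A separate upstream branch: the motor trip ← the bearing overheating ← the upstream pump overheating ← the exhaust bearing stall.
A separate upstream branch: the motor trip ← the bearing overheating ← the heat exchanger fatigue crack.
Each of those chain origins has no stated cause.

the exhaust bearing stall, the heat exchanger fatigue crack, the sensor wear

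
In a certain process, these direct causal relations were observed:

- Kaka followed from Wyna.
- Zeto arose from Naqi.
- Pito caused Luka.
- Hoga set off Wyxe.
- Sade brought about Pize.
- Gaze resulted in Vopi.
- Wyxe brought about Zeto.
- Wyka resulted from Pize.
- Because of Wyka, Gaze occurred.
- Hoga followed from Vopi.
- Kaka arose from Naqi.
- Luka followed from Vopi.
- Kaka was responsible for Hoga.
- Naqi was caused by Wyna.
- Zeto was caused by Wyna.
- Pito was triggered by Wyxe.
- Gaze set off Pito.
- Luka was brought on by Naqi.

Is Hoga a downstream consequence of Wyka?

There is a causal chain: Wyka → Gaze → Vopi → Hoga.

Yes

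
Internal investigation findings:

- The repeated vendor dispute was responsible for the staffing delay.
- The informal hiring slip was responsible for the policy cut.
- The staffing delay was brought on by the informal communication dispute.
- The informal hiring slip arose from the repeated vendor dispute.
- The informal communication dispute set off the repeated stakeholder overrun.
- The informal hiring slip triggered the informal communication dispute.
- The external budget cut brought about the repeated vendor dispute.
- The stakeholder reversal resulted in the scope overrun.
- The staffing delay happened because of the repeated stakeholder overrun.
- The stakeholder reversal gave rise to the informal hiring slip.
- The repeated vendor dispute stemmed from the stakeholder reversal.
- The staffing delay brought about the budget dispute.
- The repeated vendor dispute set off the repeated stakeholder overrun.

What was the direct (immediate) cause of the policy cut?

Upstream contributors include the external budget cut, the stakeholder reversal, the repeated vendor dispute, but only the informal hiring slip feeds directly into the policy cut.

the informal hiring slip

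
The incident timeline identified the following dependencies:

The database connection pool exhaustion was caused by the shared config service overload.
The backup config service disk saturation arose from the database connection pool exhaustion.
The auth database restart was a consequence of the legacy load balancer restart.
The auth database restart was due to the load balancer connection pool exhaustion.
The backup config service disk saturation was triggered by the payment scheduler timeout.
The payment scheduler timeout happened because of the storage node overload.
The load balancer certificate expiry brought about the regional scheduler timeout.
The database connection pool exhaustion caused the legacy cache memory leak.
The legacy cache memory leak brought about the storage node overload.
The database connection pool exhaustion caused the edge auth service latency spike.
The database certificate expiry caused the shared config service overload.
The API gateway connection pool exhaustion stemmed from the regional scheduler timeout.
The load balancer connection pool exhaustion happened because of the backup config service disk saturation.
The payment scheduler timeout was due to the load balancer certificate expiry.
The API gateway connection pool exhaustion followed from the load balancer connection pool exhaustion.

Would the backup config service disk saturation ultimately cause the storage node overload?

The backup config service disk saturation leads to the load balancer connection pool exhaustion, the API gateway connection pool exhaustion, the auth database restart; the storage node overload is not among them.

No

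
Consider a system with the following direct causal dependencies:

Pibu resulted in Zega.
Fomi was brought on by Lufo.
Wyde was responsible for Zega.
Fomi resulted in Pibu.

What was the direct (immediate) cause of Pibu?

Fomi

Upstream contributors include Lufo, but only Fomi feeds directly into Pibu.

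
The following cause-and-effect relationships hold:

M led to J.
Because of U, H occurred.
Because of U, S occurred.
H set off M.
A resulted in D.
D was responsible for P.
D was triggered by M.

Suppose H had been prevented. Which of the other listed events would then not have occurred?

J, M

Downstream of H: M, J, D, P.
Of those, still caused via another path: D, P.
The remainder have no surviving cause.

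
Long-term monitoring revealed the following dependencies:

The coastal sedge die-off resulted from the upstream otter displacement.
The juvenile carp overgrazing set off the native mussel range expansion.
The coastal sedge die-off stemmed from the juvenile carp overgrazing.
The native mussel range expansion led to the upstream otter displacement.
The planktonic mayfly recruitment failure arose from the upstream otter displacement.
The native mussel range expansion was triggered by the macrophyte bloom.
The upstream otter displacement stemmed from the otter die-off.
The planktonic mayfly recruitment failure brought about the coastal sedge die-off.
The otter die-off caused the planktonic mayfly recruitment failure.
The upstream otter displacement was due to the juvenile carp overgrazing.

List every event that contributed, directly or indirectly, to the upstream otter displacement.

Immediate causes of the upstream otter displacement: the juvenile carp overgrazing, the native mussel range expansion, the otter die-off.
Further upstream: the macrophyte bloom.

the juvenile carp overgrazing, the macrophyte bloom, the native mussel range expansion, the otter die-off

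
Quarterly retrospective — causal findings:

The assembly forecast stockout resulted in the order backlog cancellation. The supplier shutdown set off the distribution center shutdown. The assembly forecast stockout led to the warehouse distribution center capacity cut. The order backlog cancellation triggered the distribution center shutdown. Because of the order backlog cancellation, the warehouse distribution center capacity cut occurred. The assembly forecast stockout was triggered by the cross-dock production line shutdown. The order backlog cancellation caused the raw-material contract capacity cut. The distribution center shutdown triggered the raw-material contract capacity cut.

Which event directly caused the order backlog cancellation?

Upstream contributors include the cross-dock production line shutdown, but only the assembly forecast stockout feeds directly into the order backlog cancellation.

the assembly forecast stockout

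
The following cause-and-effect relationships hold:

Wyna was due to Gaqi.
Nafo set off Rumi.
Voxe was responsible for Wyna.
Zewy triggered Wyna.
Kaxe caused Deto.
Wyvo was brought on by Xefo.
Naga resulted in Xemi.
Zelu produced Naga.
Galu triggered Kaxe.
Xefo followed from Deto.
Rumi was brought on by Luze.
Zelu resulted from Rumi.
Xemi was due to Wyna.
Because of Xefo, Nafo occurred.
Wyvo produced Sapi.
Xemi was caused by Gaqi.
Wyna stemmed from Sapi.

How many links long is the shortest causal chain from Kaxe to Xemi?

6

Shortest chain: Kaxe → Deto → Xefo → Wyvo → Sapi → Wyna → Xemi.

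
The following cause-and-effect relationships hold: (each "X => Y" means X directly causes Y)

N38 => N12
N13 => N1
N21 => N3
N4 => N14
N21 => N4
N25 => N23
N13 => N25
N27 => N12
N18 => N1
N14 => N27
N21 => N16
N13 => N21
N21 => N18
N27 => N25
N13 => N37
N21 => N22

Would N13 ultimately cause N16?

There is a causal chain: N13 → N21 → N16.

Yes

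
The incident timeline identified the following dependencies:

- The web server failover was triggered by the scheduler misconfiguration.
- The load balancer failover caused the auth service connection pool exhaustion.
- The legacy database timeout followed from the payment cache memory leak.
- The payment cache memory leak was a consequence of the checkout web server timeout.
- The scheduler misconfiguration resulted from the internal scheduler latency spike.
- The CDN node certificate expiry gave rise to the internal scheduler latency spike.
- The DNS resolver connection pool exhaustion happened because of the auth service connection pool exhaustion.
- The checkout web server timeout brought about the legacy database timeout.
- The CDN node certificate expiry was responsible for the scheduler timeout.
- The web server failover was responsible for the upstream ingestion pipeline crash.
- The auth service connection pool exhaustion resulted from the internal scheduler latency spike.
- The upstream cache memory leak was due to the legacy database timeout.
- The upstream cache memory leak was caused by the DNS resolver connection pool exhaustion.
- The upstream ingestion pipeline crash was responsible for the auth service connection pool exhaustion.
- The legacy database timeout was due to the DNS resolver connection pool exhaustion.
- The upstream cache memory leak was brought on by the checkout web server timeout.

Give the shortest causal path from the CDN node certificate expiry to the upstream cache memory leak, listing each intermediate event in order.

the CDN node certificate expiry → the internal scheduler latency spike → the auth service connection pool exhaustion → the DNS resolver connection pool exhaustion → the upstream cache memory leak

the CDN node certificate expiry → the internal scheduler latency spike
the internal scheduler latency spike → the auth service connection pool exhaustion
the auth service connection pool exhaustion → the DNS resolver connection pool exhaustion
the DNS resolver connection pool exhaustion → the upstream cache memory leak
Length: 4 steps.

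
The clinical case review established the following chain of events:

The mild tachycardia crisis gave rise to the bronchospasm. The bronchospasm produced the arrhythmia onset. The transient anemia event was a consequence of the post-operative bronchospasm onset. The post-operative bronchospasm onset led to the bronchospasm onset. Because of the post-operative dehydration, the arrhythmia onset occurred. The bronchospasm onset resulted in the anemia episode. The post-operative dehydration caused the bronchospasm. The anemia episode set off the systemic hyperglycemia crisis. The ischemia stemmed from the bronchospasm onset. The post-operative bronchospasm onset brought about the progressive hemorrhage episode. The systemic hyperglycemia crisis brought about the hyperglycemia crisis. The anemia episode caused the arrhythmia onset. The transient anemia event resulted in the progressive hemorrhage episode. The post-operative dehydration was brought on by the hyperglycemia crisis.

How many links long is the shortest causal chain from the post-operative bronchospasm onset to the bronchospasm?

Shortest chain: the post-operative bronchospasm onset → the bronchospasm onset → the anemia episode → the systemic hyperglycemia crisis → the hyperglycemia crisis → the post-operative dehydration → the bronchospasm.

6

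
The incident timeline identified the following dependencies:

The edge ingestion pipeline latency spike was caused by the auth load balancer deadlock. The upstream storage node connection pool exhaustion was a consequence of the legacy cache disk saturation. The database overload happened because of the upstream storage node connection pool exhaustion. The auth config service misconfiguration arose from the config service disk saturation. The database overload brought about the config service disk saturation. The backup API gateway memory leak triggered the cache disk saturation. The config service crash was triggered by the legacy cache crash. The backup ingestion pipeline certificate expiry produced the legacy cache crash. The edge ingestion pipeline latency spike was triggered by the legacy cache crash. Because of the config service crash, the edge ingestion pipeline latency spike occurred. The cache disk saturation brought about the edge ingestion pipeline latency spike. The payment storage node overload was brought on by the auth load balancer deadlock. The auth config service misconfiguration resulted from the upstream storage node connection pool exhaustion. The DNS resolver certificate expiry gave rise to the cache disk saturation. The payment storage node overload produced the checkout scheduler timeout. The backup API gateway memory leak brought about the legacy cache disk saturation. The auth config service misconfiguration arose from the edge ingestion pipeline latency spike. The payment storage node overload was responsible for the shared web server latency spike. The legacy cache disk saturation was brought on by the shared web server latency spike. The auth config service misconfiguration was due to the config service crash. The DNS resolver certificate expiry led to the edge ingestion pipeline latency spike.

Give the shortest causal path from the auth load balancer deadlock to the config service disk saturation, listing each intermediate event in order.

the auth load balancer deadlock → the payment storage node overload → the shared web server latency spike → the legacy cache disk saturation → the upstream storage node connection pool exhaustion → the database overload → the config service disk saturation

the auth load balancer deadlock → the payment storage node overload
the payment storage node overload → the shared web server latency spike
the shared web server latency spike → the legacy cache disk saturation
the legacy cache disk saturation → the upstream storage node connection pool exhaustion
the upstream storage node connection pool exhaustion → the database overload
the database overload → the config service disk saturation
Length: 6 steps.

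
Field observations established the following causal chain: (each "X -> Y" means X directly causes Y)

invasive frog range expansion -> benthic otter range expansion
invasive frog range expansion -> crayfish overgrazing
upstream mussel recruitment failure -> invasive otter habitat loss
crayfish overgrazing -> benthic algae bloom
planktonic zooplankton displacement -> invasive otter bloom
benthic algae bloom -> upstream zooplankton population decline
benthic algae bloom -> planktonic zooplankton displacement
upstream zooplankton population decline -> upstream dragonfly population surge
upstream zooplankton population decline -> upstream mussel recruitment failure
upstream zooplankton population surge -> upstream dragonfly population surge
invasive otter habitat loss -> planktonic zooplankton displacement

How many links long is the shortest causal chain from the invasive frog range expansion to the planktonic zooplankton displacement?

Shortest chain: the invasive frog range expansion → the crayfish overgrazing → the benthic algae bloom → the planktonic zooplankton displacement.

3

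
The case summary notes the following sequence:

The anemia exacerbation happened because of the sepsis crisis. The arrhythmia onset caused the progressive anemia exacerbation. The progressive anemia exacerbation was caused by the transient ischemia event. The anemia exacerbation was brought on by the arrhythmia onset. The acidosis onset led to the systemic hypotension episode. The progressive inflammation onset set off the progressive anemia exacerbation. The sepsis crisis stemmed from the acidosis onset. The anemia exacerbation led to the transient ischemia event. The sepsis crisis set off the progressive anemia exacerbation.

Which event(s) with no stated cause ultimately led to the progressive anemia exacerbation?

the acidosis onset, the arrhythmia onset, the progressive inflammation onset

Tracing upstream from the progressive anemia exacerbation: the progressive anemia exacerbation ← the arrhythmia onset.
A separate upstream branch: the progressive anemia exacerbation ← the sepsis crisis ← the acidosis onset.
A separate upstream branch: the progressive anemia exacerbation ← the progressive inflammation onset.
Each of those chain origins has no stated cause.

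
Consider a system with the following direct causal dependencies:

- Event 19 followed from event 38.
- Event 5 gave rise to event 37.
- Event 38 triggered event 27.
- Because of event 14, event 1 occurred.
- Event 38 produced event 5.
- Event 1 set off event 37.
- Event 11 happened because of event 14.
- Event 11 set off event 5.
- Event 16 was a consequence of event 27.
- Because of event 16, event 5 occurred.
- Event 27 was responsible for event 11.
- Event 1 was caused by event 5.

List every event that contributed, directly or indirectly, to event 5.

Immediate causes of event 5: event 38, event 16, event 11.
Further upstream: event 14, event 27.

event 11, event 14, event 16, event 27, event 38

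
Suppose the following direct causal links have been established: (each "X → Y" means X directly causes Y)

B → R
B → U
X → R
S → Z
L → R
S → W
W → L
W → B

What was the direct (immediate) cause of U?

B

Upstream contributors include S, W, but only B feeds directly into U.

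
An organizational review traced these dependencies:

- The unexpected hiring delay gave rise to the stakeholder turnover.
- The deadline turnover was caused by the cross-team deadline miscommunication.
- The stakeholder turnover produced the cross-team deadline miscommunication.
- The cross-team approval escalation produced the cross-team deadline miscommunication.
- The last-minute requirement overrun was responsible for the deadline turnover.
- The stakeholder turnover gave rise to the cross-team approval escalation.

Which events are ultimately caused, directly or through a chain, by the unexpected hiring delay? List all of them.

Direct effects: the stakeholder turnover.
2 steps out: the cross-team approval escalation, the cross-team deadline miscommunication.
3 steps out: the deadline turnover.
Not reachable from it: the last-minute requirement overrun.

the cross-team approval escalation, the cross-team deadline miscommunication, the deadline turnover, the stakeholder turnover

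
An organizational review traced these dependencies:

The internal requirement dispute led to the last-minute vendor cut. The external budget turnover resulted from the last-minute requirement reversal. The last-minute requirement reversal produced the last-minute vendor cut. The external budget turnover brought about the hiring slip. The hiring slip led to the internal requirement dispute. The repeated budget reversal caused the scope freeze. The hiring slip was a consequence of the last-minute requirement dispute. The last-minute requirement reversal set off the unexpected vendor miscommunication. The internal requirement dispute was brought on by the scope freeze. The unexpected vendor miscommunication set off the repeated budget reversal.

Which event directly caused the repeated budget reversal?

Upstream contributors include the last-minute requirement reversal, but only the unexpected vendor miscommunication feeds directly into the repeated budget reversal.

the unexpected vendor miscommunication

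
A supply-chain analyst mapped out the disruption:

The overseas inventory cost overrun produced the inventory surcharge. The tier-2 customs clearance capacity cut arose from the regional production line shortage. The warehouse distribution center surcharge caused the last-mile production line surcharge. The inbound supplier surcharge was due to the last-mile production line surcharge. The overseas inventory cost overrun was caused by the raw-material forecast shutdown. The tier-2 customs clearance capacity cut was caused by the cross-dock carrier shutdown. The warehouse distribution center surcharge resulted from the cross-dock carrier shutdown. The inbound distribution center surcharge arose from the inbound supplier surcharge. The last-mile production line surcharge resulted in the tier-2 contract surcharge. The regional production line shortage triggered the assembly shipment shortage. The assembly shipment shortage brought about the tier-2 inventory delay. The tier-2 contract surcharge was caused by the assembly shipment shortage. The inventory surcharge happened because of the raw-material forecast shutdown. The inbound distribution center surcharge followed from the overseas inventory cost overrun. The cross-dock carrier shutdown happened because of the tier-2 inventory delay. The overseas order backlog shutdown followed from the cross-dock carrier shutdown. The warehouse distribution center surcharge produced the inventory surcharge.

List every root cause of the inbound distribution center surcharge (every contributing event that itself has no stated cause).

the raw-material forecast shutdown, the regional production line shortage

Tracing upstream from the inbound distribution center surcharge: the inbound distribution center surcharge ← the inbound supplier surcharge ← the last-mile production line surcharge ← the warehouse distribution center surcharge ← the cross-dock carrier shutdown ← the tier-2 inventory delay ← the assembly shipment shortage ← the regional production line shortage.
A separate upstream branch: the inbound distribution center surcharge ← the overseas inventory cost overrun ← the raw-material forecast shutdown.
Each of those chain origins has no stated cause.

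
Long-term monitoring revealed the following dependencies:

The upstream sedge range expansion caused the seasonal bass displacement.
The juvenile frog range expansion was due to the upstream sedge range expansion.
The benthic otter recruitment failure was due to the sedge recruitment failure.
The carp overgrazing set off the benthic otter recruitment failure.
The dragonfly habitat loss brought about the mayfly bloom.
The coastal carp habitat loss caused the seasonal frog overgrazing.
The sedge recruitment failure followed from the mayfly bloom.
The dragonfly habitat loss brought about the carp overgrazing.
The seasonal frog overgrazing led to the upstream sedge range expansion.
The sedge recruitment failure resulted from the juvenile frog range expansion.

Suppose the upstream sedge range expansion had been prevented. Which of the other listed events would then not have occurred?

Downstream of the upstream sedge range expansion: the juvenile frog range expansion, the sedge recruitment failure, the benthic otter recruitment failure, the seasonal bass displacement.
Of those, still caused via another path: the sedge recruitment failure, the benthic otter recruitment failure.
The remainder have no surviving cause.

the juvenile frog range expansion, the seasonal bass displacement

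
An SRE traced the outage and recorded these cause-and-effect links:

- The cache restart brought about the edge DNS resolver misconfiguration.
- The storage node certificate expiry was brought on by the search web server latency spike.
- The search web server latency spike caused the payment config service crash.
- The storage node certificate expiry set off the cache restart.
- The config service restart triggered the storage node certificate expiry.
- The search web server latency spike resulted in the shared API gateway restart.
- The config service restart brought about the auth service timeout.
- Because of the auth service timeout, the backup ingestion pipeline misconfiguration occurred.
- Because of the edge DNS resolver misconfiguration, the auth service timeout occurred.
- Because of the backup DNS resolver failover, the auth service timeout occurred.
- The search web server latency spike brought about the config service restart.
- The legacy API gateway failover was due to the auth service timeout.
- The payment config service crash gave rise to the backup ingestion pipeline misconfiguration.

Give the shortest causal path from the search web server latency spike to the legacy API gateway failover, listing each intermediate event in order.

the search web server latency spike → the config service restart → the auth service timeout → the legacy API gateway failover

the search web server latency spike → the config service restart
the config service restart → the auth service timeout
the auth service timeout → the legacy API gateway failover
Length: 3 steps.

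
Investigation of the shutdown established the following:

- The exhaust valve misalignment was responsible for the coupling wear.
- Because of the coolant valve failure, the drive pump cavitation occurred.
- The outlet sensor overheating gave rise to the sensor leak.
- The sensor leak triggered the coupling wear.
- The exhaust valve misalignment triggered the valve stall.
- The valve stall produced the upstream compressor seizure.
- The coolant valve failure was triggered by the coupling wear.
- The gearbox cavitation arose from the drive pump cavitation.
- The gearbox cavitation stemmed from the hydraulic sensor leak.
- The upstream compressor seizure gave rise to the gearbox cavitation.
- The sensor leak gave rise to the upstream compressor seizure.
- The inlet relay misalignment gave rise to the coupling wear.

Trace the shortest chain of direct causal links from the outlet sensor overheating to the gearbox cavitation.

the outlet sensor overheating → the sensor leak
the sensor leak → the upstream compressor seizure
the upstream compressor seizure → the gearbox cavitation
Length: 3 steps.

the outlet sensor overheating → the sensor leak → the upstream compressor seizure → the gearbox cavitation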